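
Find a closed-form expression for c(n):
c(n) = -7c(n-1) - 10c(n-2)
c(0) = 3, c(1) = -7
Characteristic equation: x² + 7x + 10 = 0, which factors as (x - (-5))(x - (-2)) = 0.
Roots r₁ = -5, r₂ = -2 (distinct).
General solution: c(n) = A·(-5)^n + B·(-2)^n.
From c(0) = 3: A + B = 3.
From c(1) = -7: -5A - 2B = -7.
Solving: A = \frac{1}{3}, B = \frac{8}{3}.
So c(n) = \frac{8 \left(-2\right)^{n}}{3} + \frac{\left(-5\right)^{n}}{3}.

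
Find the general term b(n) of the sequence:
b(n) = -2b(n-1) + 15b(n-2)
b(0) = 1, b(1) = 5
Characteristic equation: x² + 2x - 15 = 0, which factors as (x - (3))(x - (-5)) = 0.
Roots r₁ = 3, r₂ = -5 (distinct).
General solution: b(n) = A·(3)^n + B·(-5)^n.
From b(0) = 1: A + B = 1.
From b(1) = 5: 3A - 5B = 5.
Solving: A = \frac{5}{4}, B = - \frac{1}{4}.
So b(n) = - \frac{\left(-5\right)^{n}}{4} + \frac{5 \cdot 3^{n}}{4}.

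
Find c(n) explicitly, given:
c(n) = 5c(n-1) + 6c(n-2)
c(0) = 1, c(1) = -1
Characteristic equation: x² - 5x - 6 = 0, which factors as (x - (6))(x - (-1)) = 0.
Roots r₁ = 6, r₂ = -1 (distinct).
General solution: c(n) = A·(6)^n + B·(-1)^n.
From c(0) = 1: A + B = 1.
From c(1) = -1: 6A - B = -1.
Solving: A = 0, B = 1.
So c(n) = \left(-1\right)^{n}.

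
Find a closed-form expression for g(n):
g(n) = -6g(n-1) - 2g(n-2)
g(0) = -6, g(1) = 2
Characteristic equation: x² + 6x + 2 = 0.
Discriminant Δ = (-6)² + 4·(-2) = 28.
Roots r₁,₂ = (-6 ± √28)/2, so r₁ = -3 + \sqrt{7}, r₂ = -3 - \sqrt{7}.
General solution: g(n) = A·r₁^n + B·r₂^n.
From the initial conditions, A + B = -6 and r₁A + r₂B = 2.
Since r₁ - r₂ = √28: A = (2 - (-6)r₂)/√28 = - \frac{8 \sqrt{7}}{7} - 3, and B = -6 - A = -3 + \frac{8 \sqrt{7}}{7}.
So g(n) = \left(- \frac{8 \sqrt{7}}{7} - 3\right)\left(-3 + \sqrt{7}\right)^n + \left(-3 + \frac{8 \sqrt{7}}{7}\right)\left(-3 - \sqrt{7}\right)^n.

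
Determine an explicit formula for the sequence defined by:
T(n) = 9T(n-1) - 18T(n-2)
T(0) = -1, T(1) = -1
Characteristic equation: x² - 9x + 18 = 0, which factors as (x - (3))(x - (6)) = 0.
Roots r₁ = 3, r₂ = 6 (distinct).
General solution: T(n) = A·(3)^n + B·(6)^n.
From T(0) = -1: A + B = -1.
From T(1) = -1: 3A + 6B = -1.
Solving: A = - \frac{5}{3}, B = \frac{2}{3}.
So T(n) = - \frac{5 \cdot 3^{n}}{3} + \frac{2 \cdot 6^{n}}{3}.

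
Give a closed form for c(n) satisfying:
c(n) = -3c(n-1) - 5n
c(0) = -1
First-order linear with linear forcing.
Homogeneous solution: c_h(n) = A·(-3)^n.
Try particular c_p(n) = pn + q. Substituting:
  pn + q = -3(p(n-1) + q) - 5n.
Matching the n-coefficient: p = -3p - 5 ⇒ p = - \frac{5}{4}.
Matching constants: q = 3p - 3q ⇒ q = - \frac{15}{16}.
General: c(n) = A·(-3)^n - \frac{5 n}{4} - \frac{15}{16}.
Apply c(0) = -1: A - \frac{15}{16} = -1 ⇒ A = - \frac{1}{16}.
So c(n) = - \frac{\left(-3\right)^{n}}{16} - \frac{5 n}{4} - \frac{15}{16}.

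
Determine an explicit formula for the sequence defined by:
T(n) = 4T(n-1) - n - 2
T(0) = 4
First-order linear with linear forcing.
Homogeneous solution: T_h(n) = A·(4)^n.
Try particular T_p(n) = pn + q. Substituting:
  pn + q = 4(p(n-1) + q) - n - 2.
Matching the n-coefficient: p = 4p - 1 ⇒ p = \frac{1}{3}.
Matching constants: q = -4p + 4q - 2 ⇒ q = \frac{10}{9}.
General: T(n) = A·(4)^n + \frac{n}{3} + \frac{10}{9}.
Apply T(0) = 4: A + \frac{10}{9} = 4 ⇒ A = \frac{26}{9}.
So T(n) = \frac{26 \cdot 4^{n}}{9} + \frac{n}{3} + \frac{10}{9}.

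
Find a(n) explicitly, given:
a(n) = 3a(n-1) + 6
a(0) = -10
First-order linear non-homogeneous.
Homogeneous solution: a_h(n) = A·(3)^n.
Try constant particular solution a_p = K: K = 3K + 6 ⇒ K = -3.
General: a(n) = A·(3)^n - 3.
Apply a(0) = -10: A - 3 = -10 ⇒ A = -7.
So a(n) = - 7 \cdot 3^{n} - 3.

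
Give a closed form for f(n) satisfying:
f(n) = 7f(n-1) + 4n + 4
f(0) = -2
First-order linear with linear forcing.
Homogeneous solution: f_h(n) = A·(7)^n.
Try particular f_p(n) = pn + q. Substituting:
  pn + q = 7(p(n-1) + q) + 4n + 4.
Matching the n-coefficient: p = 7p + 4 ⇒ p = - \frac{2}{3}.
Matching constants: q = -7p + 7q + 4 ⇒ q = - \frac{13}{9}.
General: f(n) = A·(7)^n - \frac{2 n}{3} - \frac{13}{9}.
Apply f(0) = -2: A - \frac{13}{9} = -2 ⇒ A = - \frac{5}{9}.
So f(n) = - \frac{5 \cdot 7^{n}}{9} - \frac{2 n}{3} - \frac{13}{9}.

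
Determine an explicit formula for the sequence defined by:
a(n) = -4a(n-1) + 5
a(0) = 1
First-order linear non-homogeneous.
Homogeneous solution: a_h(n) = A·(-4)^n.
Try constant particular solution a_p = K: K = -4K + 5 ⇒ K = 1.
General: a(n) = A·(-4)^n + 1.
Apply a(0) = 1: A + 1 = 1 ⇒ A = 0.
So a(n) = 1.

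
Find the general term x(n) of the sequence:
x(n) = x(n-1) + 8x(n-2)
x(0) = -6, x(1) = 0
Characteristic equation: x² - x - 8 = 0.
Discriminant Δ = (1)² + 4·(8) = 33.
Roots r₁,₂ = (1 ± √33)/2, so r₁ = \frac{1}{2} + \frac{\sqrt{33}}{2}, r₂ = \frac{1}{2} - \frac{\sqrt{33}}{2}.
General solution: x(n) = A·r₁^n + B·r₂^n.
From the initial conditions, A + B = -6 and r₁A + r₂B = 0.
Since r₁ - r₂ = √33: A = (0 - (-6)r₂)/√33 = -3 + \frac{\sqrt{33}}{11}, and B = -6 - A = -3 - \frac{\sqrt{33}}{11}.
So x(n) = \left(-3 + \frac{\sqrt{33}}{11}\right)\left(\frac{1}{2} + \frac{\sqrt{33}}{2}\right)^n + \left(-3 - \frac{\sqrt{33}}{11}\right)\left(\frac{1}{2} - \frac{\sqrt{33}}{2}\right)^n.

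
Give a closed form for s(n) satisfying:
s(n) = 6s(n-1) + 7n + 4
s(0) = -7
First-order linear with linear forcing.
Homogeneous solution: s_h(n) = A·(6)^n.
Try particular s_p(n) = pn + q. Substituting:
  pn + q = 6(p(n-1) + q) + 7n + 4.
Matching the n-coefficient: p = 6p + 7 ⇒ p = - \frac{7}{5}.
Matching constants: q = -6p + 6q + 4 ⇒ q = - \frac{62}{25}.
General: s(n) = A·(6)^n - \frac{7 n}{5} - \frac{62}{25}.
Apply s(0) = -7: A - \frac{62}{25} = -7 ⇒ A = - \frac{113}{25}.
So s(n) = - \frac{113 \cdot 6^{n}}{25} - \frac{7 n}{5} - \frac{62}{25}.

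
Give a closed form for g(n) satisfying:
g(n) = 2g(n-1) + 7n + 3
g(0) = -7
First-order linear with linear forcing.
Homogeneous solution: g_h(n) = A·(2)^n.
Try particular g_p(n) = pn + q. Substituting:
  pn + q = 2(p(n-1) + q) + 7n + 3.
Matching the n-coefficient: p = 2p + 7 ⇒ p = -7.
Matching constants: q = -2p + 2q + 3 ⇒ q = -17.
General: g(n) = A·(2)^n - 7 n - 17.
Apply g(0) = -7: A - 17 = -7 ⇒ A = 10.
So g(n) = 10 \cdot 2^{n} - 7 n - 17.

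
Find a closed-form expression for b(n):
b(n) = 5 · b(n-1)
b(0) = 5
Pure geometric recurrence with ratio 5.
By induction b(n) = b(0) · (5)^n = 5 \cdot 5^{n}.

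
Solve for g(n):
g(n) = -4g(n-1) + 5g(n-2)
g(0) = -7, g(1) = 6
Characteristic equation: x² + 4x - 5 = 0, which factors as (x - (1))(x - (-5)) = 0.
Roots r₁ = 1, r₂ = -5 (distinct).
General solution: g(n) = A·(1)^n + B·(-5)^n.
From g(0) = -7: A + B = -7.
From g(1) = 6: A - 5B = 6.
Solving: A = - \frac{29}{6}, B = - \frac{13}{6}.
So g(n) = - \frac{13 \left(-5\right)^{n}}{6} - \frac{29}{6}.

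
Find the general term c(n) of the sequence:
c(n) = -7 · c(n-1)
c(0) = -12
Pure geometric recurrence with ratio -7.
By induction c(n) = c(0) · (-7)^n = - 12 \left(-7\right)^{n}.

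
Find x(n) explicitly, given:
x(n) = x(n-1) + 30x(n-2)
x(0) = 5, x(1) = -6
Characteristic equation: x² - x - 30 = 0, which factors as (x - (6))(x - (-5)) = 0.
Roots r₁ = 6, r₂ = -5 (distinct).
General solution: x(n) = A·(6)^n + B·(-5)^n.
From x(0) = 5: A + B = 5.
From x(1) = -6: 6A - 5B = -6.
Solving: A = \frac{19}{11}, B = \frac{36}{11}.
So x(n) = \frac{36 \left(-5\right)^{n}}{11} + \frac{19 \cdot 6^{n}}{11}.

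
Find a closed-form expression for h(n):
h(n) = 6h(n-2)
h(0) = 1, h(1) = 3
Characteristic equation: x² - 6 = 0.
Discriminant Δ = (0)² + 4·(6) = 24.
Roots r₁,₂ = (0 ± √24)/2, so r₁ = \sqrt{6}, r₂ = - \sqrt{6}.
General solution: h(n) = A·r₁^n + B·r₂^n.
From the initial conditions, A + B = 1 and r₁A + r₂B = 3.
Since r₁ - r₂ = √24: A = (3 - (1)r₂)/√24 = \frac{1}{2} + \frac{\sqrt{6}}{4}, and B = 1 - A = \frac{1}{2} - \frac{\sqrt{6}}{4}.
So h(n) = \left(\frac{1}{2} + \frac{\sqrt{6}}{4}\right)\left(\sqrt{6}\right)^n + \left(\frac{1}{2} - \frac{\sqrt{6}}{4}\right)\left(- \sqrt{6}\right)^n.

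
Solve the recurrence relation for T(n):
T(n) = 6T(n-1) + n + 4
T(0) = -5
First-order linear with linear forcing.
Homogeneous solution: T_h(n) = A·(6)^n.
Try particular T_p(n) = pn + q. Substituting:
  pn + q = 6(p(n-1) + q) + n + 4.
Matching the n-coefficient: p = 6p + 1 ⇒ p = - \frac{1}{5}.
Matching constants: q = -6p + 6q + 4 ⇒ q = - \frac{26}{25}.
General: T(n) = A·(6)^n - \frac{n}{5} - \frac{26}{25}.
Apply T(0) = -5: A - \frac{26}{25} = -5 ⇒ A = - \frac{99}{25}.
So T(n) = - \frac{99 \cdot 6^{n}}{25} - \frac{n}{5} - \frac{26}{25}.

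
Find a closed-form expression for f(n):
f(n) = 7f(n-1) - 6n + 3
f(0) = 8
First-order linear with linear forcing.
Homogeneous solution: f_h(n) = A·(7)^n.
Try particular f_p(n) = pn + q. Substituting:
  pn + q = 7(p(n-1) + q) - 6n + 3.
Matching the n-coefficient: p = 7p - 6 ⇒ p = 1.
Matching constants: q = -7p + 7q + 3 ⇒ q = \frac{2}{3}.
General: f(n) = A·(7)^n + n + \frac{2}{3}.
Apply f(0) = 8: A + \frac{2}{3} = 8 ⇒ A = \frac{22}{3}.
So f(n) = \frac{22 \cdot 7^{n}}{3} + n + \frac{2}{3}.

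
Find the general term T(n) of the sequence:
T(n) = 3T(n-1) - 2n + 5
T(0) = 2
First-order linear with linear forcing.
Homogeneous solution: T_h(n) = A·(3)^n.
Try particular T_p(n) = pn + q. Substituting:
  pn + q = 3(p(n-1) + q) - 2n + 5.
Matching the n-coefficient: p = 3p - 2 ⇒ p = 1.
Matching constants: q = -3p + 3q + 5 ⇒ q = -1.
General: T(n) = A·(3)^n + n - 1.
Apply T(0) = 2: A - 1 = 2 ⇒ A = 3.
So T(n) = 3 \cdot 3^{n} + n - 1.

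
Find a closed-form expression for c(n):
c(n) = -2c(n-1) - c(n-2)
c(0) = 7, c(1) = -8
Characteristic equation: x² + 2x + 1 = 0, which is (x - (-1))².
Repeated root r = -1.
General solution: c(n) = (A + Bn)·(-1)^n.
From c(0) = 7: A = 7.
From c(1) = -8: (A + B)·(-1) = -8 ⇒ B = 1.
So c(n) = \left(n + 7\right) \cdot (-1)^n.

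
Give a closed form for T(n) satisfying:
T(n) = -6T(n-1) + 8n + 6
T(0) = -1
First-order linear with linear forcing.
Homogeneous solution: T_h(n) = A·(-6)^n.
Try particular T_p(n) = pn + q. Substituting:
  pn + q = -6(p(n-1) + q) + 8n + 6.
Matching the n-coefficient: p = -6p + 8 ⇒ p = \frac{8}{7}.
Matching constants: q = 6p - 6q + 6 ⇒ q = \frac{90}{49}.
General: T(n) = A·(-6)^n + \frac{8 n}{7} + \frac{90}{49}.
Apply T(0) = -1: A + \frac{90}{49} = -1 ⇒ A = - \frac{139}{49}.
So T(n) = - \frac{139 \left(-6\right)^{n}}{49} + \frac{8 n}{7} + \frac{90}{49}.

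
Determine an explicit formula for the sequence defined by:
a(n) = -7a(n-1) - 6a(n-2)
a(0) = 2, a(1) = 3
Characteristic equation: x² + 7x + 6 = 0, which factors as (x - (-6))(x - (-1)) = 0.
Roots r₁ = -6, r₂ = -1 (distinct).
General solution: a(n) = A·(-6)^n + B·(-1)^n.
From a(0) = 2: A + B = 2.
From a(1) = 3: -6A - B = 3.
Solving: A = -1, B = 3.
So a(n) = 3 \left(-1\right)^{n} - \left(-6\right)^{n}.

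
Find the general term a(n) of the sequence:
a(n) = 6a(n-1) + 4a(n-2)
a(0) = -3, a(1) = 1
Characteristic equation: x² - 6x - 4 = 0.
Discriminant Δ = (6)² + 4·(4) = 52.
Roots r₁,₂ = (6 ± √52)/2, so r₁ = 3 + \sqrt{13}, r₂ = 3 - \sqrt{13}.
General solution: a(n) = A·r₁^n + B·r₂^n.
From the initial conditions, A + B = -3 and r₁A + r₂B = 1.
Since r₁ - r₂ = √52: A = (1 - (-3)r₂)/√52 = - \frac{3}{2} + \frac{5 \sqrt{13}}{13}, and B = -3 - A = - \frac{3}{2} - \frac{5 \sqrt{13}}{13}.
So a(n) = \left(- \frac{3}{2} + \frac{5 \sqrt{13}}{13}\right)\left(3 + \sqrt{13}\right)^n + \left(- \frac{3}{2} - \frac{5 \sqrt{13}}{13}\right)\left(3 - \sqrt{13}\right)^n.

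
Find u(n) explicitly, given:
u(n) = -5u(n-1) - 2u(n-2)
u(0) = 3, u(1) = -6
Characteristic equation: x² + 5x + 2 = 0.
Discriminant Δ = (-5)² + 4·(-2) = 17.
Roots r₁,₂ = (-5 ± √17)/2, so r₁ = - \frac{5}{2} + \frac{\sqrt{17}}{2}, r₂ = - \frac{5}{2} - \frac{\sqrt{17}}{2}.
General solution: u(n) = A·r₁^n + B·r₂^n.
From the initial conditions, A + B = 3 and r₁A + r₂B = -6.
Since r₁ - r₂ = √17: A = (-6 - (3)r₂)/√17 = \frac{3 \sqrt{17}}{34} + \frac{3}{2}, and B = 3 - A = \frac{3}{2} - \frac{3 \sqrt{17}}{34}.
So u(n) = \left(\frac{3 \sqrt{17}}{34} + \frac{3}{2}\right)\left(- \frac{5}{2} + \frac{\sqrt{17}}{2}\right)^n + \left(\frac{3}{2} - \frac{3 \sqrt{17}}{34}\right)\left(- \frac{5}{2} - \frac{\sqrt{17}}{2}\right)^n.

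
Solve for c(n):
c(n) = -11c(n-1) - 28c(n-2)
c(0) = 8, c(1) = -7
Characteristic equation: x² + 11x + 28 = 0, which factors as (x - (-7))(x - (-4)) = 0.
Roots r₁ = -7, r₂ = -4 (distinct).
General solution: c(n) = A·(-7)^n + B·(-4)^n.
From c(0) = 8: A + B = 8.
From c(1) = -7: -7A - 4B = -7.
Solving: A = - \frac{25}{3}, B = \frac{49}{3}.
So c(n) = \frac{49 \left(-4\right)^{n}}{3} - \frac{25 \left(-7\right)^{n}}{3}.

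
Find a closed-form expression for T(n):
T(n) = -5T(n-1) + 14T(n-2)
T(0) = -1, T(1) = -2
Characteristic equation: x² + 5x - 14 = 0, which factors as (x - (-7))(x - (2)) = 0.
Roots r₁ = -7, r₂ = 2 (distinct).
General solution: T(n) = A·(-7)^n + B·(2)^n.
From T(0) = -1: A + B = -1.
From T(1) = -2: -7A + 2B = -2.
Solving: A = 0, B = -1.
So T(n) = - 2^{n}.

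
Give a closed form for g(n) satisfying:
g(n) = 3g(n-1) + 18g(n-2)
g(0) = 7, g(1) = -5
Characteristic equation: x² - 3x - 18 = 0, which factors as (x - (-3))(x - (6)) = 0.
Roots r₁ = -3, r₂ = 6 (distinct).
General solution: g(n) = A·(-3)^n + B·(6)^n.
From g(0) = 7: A + B = 7.
From g(1) = -5: -3A + 6B = -5.
Solving: A = \frac{47}{9}, B = \frac{16}{9}.
So g(n) = \frac{47 \left(-3\right)^{n}}{9} + \frac{16 \cdot 6^{n}}{9}.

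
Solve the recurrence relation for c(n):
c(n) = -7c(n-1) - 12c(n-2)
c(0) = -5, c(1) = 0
Characteristic equation: x² + 7x + 12 = 0, which factors as (x - (-3))(x - (-4)) = 0.
Roots r₁ = -3, r₂ = -4 (distinct).
General solution: c(n) = A·(-3)^n + B·(-4)^n.
From c(0) = -5: A + B = -5.
From c(1) = 0: -3A - 4B = 0.
Solving: A = -20, B = 15.
So c(n) = - 20 \left(-3\right)^{n} + 15 \left(-4\right)^{n}.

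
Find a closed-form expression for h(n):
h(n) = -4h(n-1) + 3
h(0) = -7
First-order linear non-homogeneous.
Homogeneous solution: h_h(n) = A·(-4)^n.
Try constant particular solution h_p = K: K = -4K + 3 ⇒ K = \frac{3}{5}.
General: h(n) = A·(-4)^n + \frac{3}{5}.
Apply h(0) = -7: A + \frac{3}{5} = -7 ⇒ A = - \frac{38}{5}.
So h(n) = \frac{3}{5} - \frac{38 \left(-4\right)^{n}}{5}.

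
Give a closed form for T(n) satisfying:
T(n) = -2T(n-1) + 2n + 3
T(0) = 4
First-order linear with linear forcing.
Homogeneous solution: T_h(n) = A·(-2)^n.
Try particular T_p(n) = pn + q. Substituting:
  pn + q = -2(p(n-1) + q) + 2n + 3.
Matching the n-coefficient: p = -2p + 2 ⇒ p = \frac{2}{3}.
Matching constants: q = 2p - 2q + 3 ⇒ q = \frac{13}{9}.
General: T(n) = A·(-2)^n + \frac{2 n}{3} + \frac{13}{9}.
Apply T(0) = 4: A + \frac{13}{9} = 4 ⇒ A = \frac{23}{9}.
So T(n) = \frac{23 \left(-2\right)^{n}}{9} + \frac{2 n}{3} + \frac{13}{9}.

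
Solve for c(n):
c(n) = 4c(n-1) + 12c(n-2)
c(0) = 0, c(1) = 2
Characteristic equation: x² - 4x - 12 = 0, which factors as (x - (6))(x - (-2)) = 0.
Roots r₁ = 6, r₂ = -2 (distinct).
General solution: c(n) = A·(6)^n + B·(-2)^n.
From c(0) = 0: A + B = 0.
From c(1) = 2: 6A - 2B = 2.
Solving: A = \frac{1}{4}, B = - \frac{1}{4}.
So c(n) = - \frac{\left(-2\right)^{n}}{4} + \frac{6^{n}}{4}.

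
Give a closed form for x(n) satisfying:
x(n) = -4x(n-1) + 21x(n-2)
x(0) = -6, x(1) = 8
Characteristic equation: x² + 4x - 21 = 0, which factors as (x - (-7))(x - (3)) = 0.
Roots r₁ = -7, r₂ = 3 (distinct).
General solution: x(n) = A·(-7)^n + B·(3)^n.
From x(0) = -6: A + B = -6.
From x(1) = 8: -7A + 3B = 8.
Solving: A = - \frac{13}{5}, B = - \frac{17}{5}.
So x(n) = - \frac{13 \left(-7\right)^{n}}{5} - \frac{17 \cdot 3^{n}}{5}.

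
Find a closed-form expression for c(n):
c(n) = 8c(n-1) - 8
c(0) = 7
First-order linear non-homogeneous.
Homogeneous solution: c_h(n) = A·(8)^n.
Try constant particular solution c_p = K: K = 8K - 8 ⇒ K = \frac{8}{7}.
General: c(n) = A·(8)^n + \frac{8}{7}.
Apply c(0) = 7: A + \frac{8}{7} = 7 ⇒ A = \frac{41}{7}.
So c(n) = \frac{41 \cdot 8^{n}}{7} + \frac{8}{7}.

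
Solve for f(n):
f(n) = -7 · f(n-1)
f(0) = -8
Pure geometric recurrence with ratio -7.
By induction f(n) = f(0) · (-7)^n = - 8 \left(-7\right)^{n}.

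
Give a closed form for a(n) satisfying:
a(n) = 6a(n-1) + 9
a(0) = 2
First-order linear non-homogeneous.
Homogeneous solution: a_h(n) = A·(6)^n.
Try constant particular solution a_p = K: K = 6K + 9 ⇒ K = - \frac{9}{5}.
General: a(n) = A·(6)^n - \frac{9}{5}.
Apply a(0) = 2: A - \frac{9}{5} = 2 ⇒ A = \frac{19}{5}.
So a(n) = \frac{19 \cdot 6^{n}}{5} - \frac{9}{5}.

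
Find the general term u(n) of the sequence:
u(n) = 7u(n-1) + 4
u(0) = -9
First-order linear non-homogeneous.
Homogeneous solution: u_h(n) = A·(7)^n.
Try constant particular solution u_p = K: K = 7K + 4 ⇒ K = - \frac{2}{3}.
General: u(n) = A·(7)^n - \frac{2}{3}.
Apply u(0) = -9: A - \frac{2}{3} = -9 ⇒ A = - \frac{25}{3}.
So u(n) = - \frac{25 \cdot 7^{n}}{3} - \frac{2}{3}.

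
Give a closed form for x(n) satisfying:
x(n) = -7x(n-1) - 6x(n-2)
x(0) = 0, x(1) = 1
Characteristic equation: x² + 7x + 6 = 0, which factors as (x - (-1))(x - (-6)) = 0.
Roots r₁ = -1, r₂ = -6 (distinct).
General solution: x(n) = A·(-1)^n + B·(-6)^n.
From x(0) = 0: A + B = 0.
From x(1) = 1: -A - 6B = 1.
Solving: A = \frac{1}{5}, B = - \frac{1}{5}.
So x(n) = \frac{\left(-1\right)^{n}}{5} - \frac{\left(-6\right)^{n}}{5}.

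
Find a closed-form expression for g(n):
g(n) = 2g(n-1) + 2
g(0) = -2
First-order linear non-homogeneous.
Homogeneous solution: g_h(n) = A·(2)^n.
Try constant particular solution g_p = K: K = 2K + 2 ⇒ K = -2.
General: g(n) = A·(2)^n - 2.
Apply g(0) = -2: A - 2 = -2 ⇒ A = 0.
So g(n) = -2.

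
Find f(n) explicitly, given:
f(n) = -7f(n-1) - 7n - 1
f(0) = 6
First-order linear with linear forcing.
Homogeneous solution: f_h(n) = A·(-7)^n.
Try particular f_p(n) = pn + q. Substituting:
  pn + q = -7(p(n-1) + q) - 7n - 1.
Matching the n-coefficient: p = -7p - 7 ⇒ p = - \frac{7}{8}.
Matching constants: q = 7p - 7q - 1 ⇒ q = - \frac{57}{64}.
General: f(n) = A·(-7)^n - \frac{7 n}{8} - \frac{57}{64}.
Apply f(0) = 6: A - \frac{57}{64} = 6 ⇒ A = \frac{441}{64}.
So f(n) = \frac{441 \left(-7\right)^{n}}{64} - \frac{7 n}{8} - \frac{57}{64}.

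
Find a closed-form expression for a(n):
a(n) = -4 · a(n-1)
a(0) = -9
Pure geometric recurrence with ratio -4.
By induction a(n) = a(0) · (-4)^n = - 9 \left(-4\right)^{n}.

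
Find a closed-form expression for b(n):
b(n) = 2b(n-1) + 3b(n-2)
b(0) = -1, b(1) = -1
Characteristic equation: x² - 2x - 3 = 0, which factors as (x - (3))(x - (-1)) = 0.
Roots r₁ = 3, r₂ = -1 (distinct).
General solution: b(n) = A·(3)^n + B·(-1)^n.
From b(0) = -1: A + B = -1.
From b(1) = -1: 3A - B = -1.
Solving: A = - \frac{1}{2}, B = - \frac{1}{2}.
So b(n) = - \frac{\left(-1\right)^{n}}{2} - \frac{3^{n}}{2}.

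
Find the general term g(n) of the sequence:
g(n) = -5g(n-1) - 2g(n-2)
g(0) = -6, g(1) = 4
Characteristic equation: x² + 5x + 2 = 0.
Discriminant Δ = (-5)² + 4·(-2) = 17.
Roots r₁,₂ = (-5 ± √17)/2, so r₁ = - \frac{5}{2} + \frac{\sqrt{17}}{2}, r₂ = - \frac{5}{2} - \frac{\sqrt{17}}{2}.
General solution: g(n) = A·r₁^n + B·r₂^n.
From the initial conditions, A + B = -6 and r₁A + r₂B = 4.
Since r₁ - r₂ = √17: A = (4 - (-6)r₂)/√17 = -3 - \frac{11 \sqrt{17}}{17}, and B = -6 - A = -3 + \frac{11 \sqrt{17}}{17}.
So g(n) = \left(-3 - \frac{11 \sqrt{17}}{17}\right)\left(- \frac{5}{2} + \frac{\sqrt{17}}{2}\right)^n + \left(-3 + \frac{11 \sqrt{17}}{17}\right)\left(- \frac{5}{2} - \frac{\sqrt{17}}{2}\right)^n.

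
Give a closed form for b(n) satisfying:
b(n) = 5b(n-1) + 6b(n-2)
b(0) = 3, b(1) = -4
Characteristic equation: x² - 5x - 6 = 0, which factors as (x - (6))(x - (-1)) = 0.
Roots r₁ = 6, r₂ = -1 (distinct).
General solution: b(n) = A·(6)^n + B·(-1)^n.
From b(0) = 3: A + B = 3.
From b(1) = -4: 6A - B = -4.
Solving: A = - \frac{1}{7}, B = \frac{22}{7}.
So b(n) = \frac{22 \left(-1\right)^{n}}{7} - \frac{6^{n}}{7}.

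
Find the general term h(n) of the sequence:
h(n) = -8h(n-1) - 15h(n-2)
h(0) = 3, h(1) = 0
Characteristic equation: x² + 8x + 15 = 0, which factors as (x - (-5))(x - (-3)) = 0.
Roots r₁ = -5, r₂ = -3 (distinct).
General solution: h(n) = A·(-5)^n + B·(-3)^n.
From h(0) = 3: A + B = 3.
From h(1) = 0: -5A - 3B = 0.
Solving: A = - \frac{9}{2}, B = \frac{15}{2}.
So h(n) = \frac{15 \left(-3\right)^{n}}{2} - \frac{9 \left(-5\right)^{n}}{2}.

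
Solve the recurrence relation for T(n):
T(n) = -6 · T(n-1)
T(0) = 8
Pure geometric recurrence with ratio -6.
By induction T(n) = T(0) · (-6)^n = 8 \left(-6\right)^{n}.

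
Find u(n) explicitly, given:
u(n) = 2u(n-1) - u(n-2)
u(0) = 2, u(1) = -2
Characteristic equation: x² - 2x + 1 = 0, which is (x - (1))².
Repeated root r = 1.
General solution: u(n) = (A + Bn)·(1)^n.
From u(0) = 2: A = 2.
From u(1) = -2: (A + B)·(1) = -2 ⇒ B = -4.
So u(n) = \left(2 - 4 n\right) \cdot (1)^n.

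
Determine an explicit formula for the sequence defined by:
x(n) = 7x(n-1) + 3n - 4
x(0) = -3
First-order linear with linear forcing.
Homogeneous solution: x_h(n) = A·(7)^n.
Try particular x_p(n) = pn + q. Substituting:
  pn + q = 7(p(n-1) + q) + 3n - 4.
Matching the n-coefficient: p = 7p + 3 ⇒ p = - \frac{1}{2}.
Matching constants: q = -7p + 7q - 4 ⇒ q = \frac{1}{12}.
General: x(n) = A·(7)^n - \frac{n}{2} + \frac{1}{12}.
Apply x(0) = -3: A + \frac{1}{12} = -3 ⇒ A = - \frac{37}{12}.
So x(n) = - \frac{37 \cdot 7^{n}}{12} - \frac{n}{2} + \frac{1}{12}.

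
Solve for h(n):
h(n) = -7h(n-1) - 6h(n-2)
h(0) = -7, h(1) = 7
Characteristic equation: x² + 7x + 6 = 0, which factors as (x - (-1))(x - (-6)) = 0.
Roots r₁ = -1, r₂ = -6 (distinct).
General solution: h(n) = A·(-1)^n + B·(-6)^n.
From h(0) = -7: A + B = -7.
From h(1) = 7: -A - 6B = 7.
Solving: A = -7, B = 0.
So h(n) = - 7 \left(-1\right)^{n}.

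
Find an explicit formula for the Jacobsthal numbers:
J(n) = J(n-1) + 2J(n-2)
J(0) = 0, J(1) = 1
This is the Jacobsthal sequence.
Characteristic equation: x² - x - 2 = 0; roots r₁ = 2, r₂ = -1.
General: J(n) = A·r₁^n + B·r₂^n. Solving with J(0)=0, J(1)=1 gives A = \frac{1}{3}, B = - \frac{1}{3}.
So J(n) = - \frac{\left(-1\right)^{n}}{3} + \frac{2^{n}}{3}.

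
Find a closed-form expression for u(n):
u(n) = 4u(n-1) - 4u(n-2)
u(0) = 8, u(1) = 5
Characteristic equation: x² - 4x + 4 = 0, which is (x - (2))².
Repeated root r = 2.
General solution: u(n) = (A + Bn)·(2)^n.
From u(0) = 8: A = 8.
From u(1) = 5: (A + B)·(2) = 5 ⇒ B = - \frac{11}{2}.
So u(n) = \left(8 - \frac{11 n}{2}\right) \cdot (2)^n.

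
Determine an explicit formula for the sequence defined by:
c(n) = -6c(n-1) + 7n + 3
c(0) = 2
First-order linear with linear forcing.
Homogeneous solution: c_h(n) = A·(-6)^n.
Try particular c_p(n) = pn + q. Substituting:
  pn + q = -6(p(n-1) + q) + 7n + 3.
Matching the n-coefficient: p = -6p + 7 ⇒ p = 1.
Matching constants: q = 6p - 6q + 3 ⇒ q = \frac{9}{7}.
General: c(n) = A·(-6)^n + n + \frac{9}{7}.
Apply c(0) = 2: A + \frac{9}{7} = 2 ⇒ A = \frac{5}{7}.
So c(n) = \frac{5 \left(-6\right)^{n}}{7} + n + \frac{9}{7}.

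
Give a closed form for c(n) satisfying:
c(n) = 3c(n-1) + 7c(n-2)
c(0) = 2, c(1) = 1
Characteristic equation: x² - 3x - 7 = 0.
Discriminant Δ = (3)² + 4·(7) = 37.
Roots r₁,₂ = (3 ± √37)/2, so r₁ = \frac{3}{2} + \frac{\sqrt{37}}{2}, r₂ = \frac{3}{2} - \frac{\sqrt{37}}{2}.
General solution: c(n) = A·r₁^n + B·r₂^n.
From the initial conditions, A + B = 2 and r₁A + r₂B = 1.
Since r₁ - r₂ = √37: A = (1 - (2)r₂)/√37 = 1 - \frac{2 \sqrt{37}}{37}, and B = 2 - A = \frac{2 \sqrt{37}}{37} + 1.
So c(n) = \left(1 - \frac{2 \sqrt{37}}{37}\right)\left(\frac{3}{2} + \frac{\sqrt{37}}{2}\right)^n + \left(\frac{2 \sqrt{37}}{37} + 1\right)\left(\frac{3}{2} - \frac{\sqrt{37}}{2}\right)^n.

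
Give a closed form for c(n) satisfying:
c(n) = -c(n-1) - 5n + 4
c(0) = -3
First-order linear with linear forcing.
Homogeneous solution: c_h(n) = A·(-1)^n.
Try particular c_p(n) = pn + q. Substituting:
  pn + q = -(p(n-1) + q) - 5n + 4.
Matching the n-coefficient: p = -p - 5 ⇒ p = - \frac{5}{2}.
Matching constants: q = p - q + 4 ⇒ q = \frac{3}{4}.
General: c(n) = A·(-1)^n - \frac{5 n}{2} + \frac{3}{4}.
Apply c(0) = -3: A + \frac{3}{4} = -3 ⇒ A = - \frac{15}{4}.
So c(n) = - \frac{15 \left(-1\right)^{n}}{4} - \frac{5 n}{2} + \frac{3}{4}.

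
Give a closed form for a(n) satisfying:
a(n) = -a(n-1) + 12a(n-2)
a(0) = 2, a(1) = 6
Characteristic equation: x² + x - 12 = 0, which factors as (x - (-4))(x - (3)) = 0.
Roots r₁ = -4, r₂ = 3 (distinct).
General solution: a(n) = A·(-4)^n + B·(3)^n.
From a(0) = 2: A + B = 2.
From a(1) = 6: -4A + 3B = 6.
Solving: A = 0, B = 2.
So a(n) = 2 \cdot 3^{n}.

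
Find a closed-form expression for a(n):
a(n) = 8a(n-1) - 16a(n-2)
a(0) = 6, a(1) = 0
Characteristic equation: x² - 8x + 16 = 0, which is (x - (4))².
Repeated root r = 4.
General solution: a(n) = (A + Bn)·(4)^n.
From a(0) = 6: A = 6.
From a(1) = 0: (A + B)·(4) = 0 ⇒ B = -6.
So a(n) = \left(6 - 6 n\right) \cdot (4)^n.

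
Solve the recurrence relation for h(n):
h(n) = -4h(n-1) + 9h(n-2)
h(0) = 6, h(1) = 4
Characteristic equation: x² + 4x - 9 = 0.
Discriminant Δ = (-4)² + 4·(9) = 52.
Roots r₁,₂ = (-4 ± √52)/2, so r₁ = -2 + \sqrt{13}, r₂ = - \sqrt{13} - 2.
General solution: h(n) = A·r₁^n + B·r₂^n.
From the initial conditions, A + B = 6 and r₁A + r₂B = 4.
Since r₁ - r₂ = √52: A = (4 - (6)r₂)/√52 = \frac{8 \sqrt{13}}{13} + 3, and B = 6 - A = 3 - \frac{8 \sqrt{13}}{13}.
So h(n) = \left(\frac{8 \sqrt{13}}{13} + 3\right)\left(-2 + \sqrt{13}\right)^n + \left(3 - \frac{8 \sqrt{13}}{13}\right)\left(- \sqrt{13} - 2\right)^n.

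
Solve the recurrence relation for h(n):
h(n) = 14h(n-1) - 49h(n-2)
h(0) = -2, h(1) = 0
Characteristic equation: x² - 14x + 49 = 0, which is (x - (7))².
Repeated root r = 7.
General solution: h(n) = (A + Bn)·(7)^n.
From h(0) = -2: A = -2.
From h(1) = 0: (A + B)·(7) = 0 ⇒ B = 2.
So h(n) = \left(2 n - 2\right) \cdot (7)^n.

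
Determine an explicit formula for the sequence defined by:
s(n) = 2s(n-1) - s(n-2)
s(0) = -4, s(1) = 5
Characteristic equation: x² - 2x + 1 = 0, which is (x - (1))².
Repeated root r = 1.
General solution: s(n) = (A + Bn)·(1)^n.
From s(0) = -4: A = -4.
From s(1) = 5: (A + B)·(1) = 5 ⇒ B = 9.
So s(n) = \left(9 n - 4\right) \cdot (1)^n.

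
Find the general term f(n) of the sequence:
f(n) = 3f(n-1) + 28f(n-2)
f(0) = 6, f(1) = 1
Characteristic equation: x² - 3x - 28 = 0, which factors as (x - (7))(x - (-4)) = 0.
Roots r₁ = 7, r₂ = -4 (distinct).
General solution: f(n) = A·(7)^n + B·(-4)^n.
From f(0) = 6: A + B = 6.
From f(1) = 1: 7A - 4B = 1.
Solving: A = \frac{25}{11}, B = \frac{41}{11}.
So f(n) = \frac{41 \left(-4\right)^{n}}{11} + \frac{25 \cdot 7^{n}}{11}.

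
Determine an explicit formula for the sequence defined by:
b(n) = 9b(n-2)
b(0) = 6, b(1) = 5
Characteristic equation: x² - 9 = 0, which factors as (x - (3))(x - (-3)) = 0.
Roots r₁ = 3, r₂ = -3 (distinct).
General solution: b(n) = A·(3)^n + B·(-3)^n.
From b(0) = 6: A + B = 6.
From b(1) = 5: 3A - 3B = 5.
Solving: A = \frac{23}{6}, B = \frac{13}{6}.
So b(n) = \frac{13 \left(-3\right)^{n}}{6} + \frac{23 \cdot 3^{n}}{6}.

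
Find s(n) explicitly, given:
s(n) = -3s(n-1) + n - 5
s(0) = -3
First-order linear with linear forcing.
Homogeneous solution: s_h(n) = A·(-3)^n.
Try particular s_p(n) = pn + q. Substituting:
  pn + q = -3(p(n-1) + q) + n - 5.
Matching the n-coefficient: p = -3p + 1 ⇒ p = \frac{1}{4}.
Matching constants: q = 3p - 3q - 5 ⇒ q = - \frac{17}{16}.
General: s(n) = A·(-3)^n + \frac{n}{4} - \frac{17}{16}.
Apply s(0) = -3: A - \frac{17}{16} = -3 ⇒ A = - \frac{31}{16}.
So s(n) = - \frac{31 \left(-3\right)^{n}}{16} + \frac{n}{4} - \frac{17}{16}.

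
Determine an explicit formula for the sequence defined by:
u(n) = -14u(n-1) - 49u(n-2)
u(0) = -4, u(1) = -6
Characteristic equation: x² + 14x + 49 = 0, which is (x - (-7))².
Repeated root r = -7.
General solution: u(n) = (A + Bn)·(-7)^n.
From u(0) = -4: A = -4.
From u(1) = -6: (A + B)·(-7) = -6 ⇒ B = \frac{34}{7}.
So u(n) = \left(\frac{34 n}{7} - 4\right) \cdot (-7)^n.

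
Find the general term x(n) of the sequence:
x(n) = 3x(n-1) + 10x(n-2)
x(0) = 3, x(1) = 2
Characteristic equation: x² - 3x - 10 = 0, which factors as (x - (5))(x - (-2)) = 0.
Roots r₁ = 5, r₂ = -2 (distinct).
General solution: x(n) = A·(5)^n + B·(-2)^n.
From x(0) = 3: A + B = 3.
From x(1) = 2: 5A - 2B = 2.
Solving: A = \frac{8}{7}, B = \frac{13}{7}.
So x(n) = \frac{13 \left(-2\right)^{n}}{7} + \frac{8 \cdot 5^{n}}{7}.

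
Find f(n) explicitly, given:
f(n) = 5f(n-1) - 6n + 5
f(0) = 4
First-order linear with linear forcing.
Homogeneous solution: f_h(n) = A·(5)^n.
Try particular f_p(n) = pn + q. Substituting:
  pn + q = 5(p(n-1) + q) - 6n + 5.
Matching the n-coefficient: p = 5p - 6 ⇒ p = \frac{3}{2}.
Matching constants: q = -5p + 5q + 5 ⇒ q = \frac{5}{8}.
General: f(n) = A·(5)^n + \frac{3 n}{2} + \frac{5}{8}.
Apply f(0) = 4: A + \frac{5}{8} = 4 ⇒ A = \frac{27}{8}.
So f(n) = \frac{27 \cdot 5^{n}}{8} + \frac{3 n}{2} + \frac{5}{8}.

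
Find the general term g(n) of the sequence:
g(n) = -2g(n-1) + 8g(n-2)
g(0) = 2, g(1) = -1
Characteristic equation: x² + 2x - 8 = 0, which factors as (x - (-4))(x - (2)) = 0.
Roots r₁ = -4, r₂ = 2 (distinct).
General solution: g(n) = A·(-4)^n + B·(2)^n.
From g(0) = 2: A + B = 2.
From g(1) = -1: -4A + 2B = -1.
Solving: A = \frac{5}{6}, B = \frac{7}{6}.
So g(n) = \frac{5 \left(-4\right)^{n}}{6} + \frac{7 \cdot 2^{n}}{6}.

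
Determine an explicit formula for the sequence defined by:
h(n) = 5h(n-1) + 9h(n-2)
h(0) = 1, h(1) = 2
Characteristic equation: x² - 5x - 9 = 0.
Discriminant Δ = (5)² + 4·(9) = 61.
Roots r₁,₂ = (5 ± √61)/2, so r₁ = \frac{5}{2} + \frac{\sqrt{61}}{2}, r₂ = \frac{5}{2} - \frac{\sqrt{61}}{2}.
General solution: h(n) = A·r₁^n + B·r₂^n.
From the initial conditions, A + B = 1 and r₁A + r₂B = 2.
Since r₁ - r₂ = √61: A = (2 - (1)r₂)/√61 = \frac{1}{2} - \frac{\sqrt{61}}{122}, and B = 1 - A = \frac{\sqrt{61}}{122} + \frac{1}{2}.
So h(n) = \left(\frac{1}{2} - \frac{\sqrt{61}}{122}\right)\left(\frac{5}{2} + \frac{\sqrt{61}}{2}\right)^n + \left(\frac{\sqrt{61}}{122} + \frac{1}{2}\right)\left(\frac{5}{2} - \frac{\sqrt{61}}{2}\right)^n.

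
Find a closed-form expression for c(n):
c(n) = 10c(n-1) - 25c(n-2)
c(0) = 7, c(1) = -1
Characteristic equation: x² - 10x + 25 = 0, which is (x - (5))².
Repeated root r = 5.
General solution: c(n) = (A + Bn)·(5)^n.
From c(0) = 7: A = 7.
From c(1) = -1: (A + B)·(5) = -1 ⇒ B = - \frac{36}{5}.
So c(n) = \left(7 - \frac{36 n}{5}\right) \cdot (5)^n.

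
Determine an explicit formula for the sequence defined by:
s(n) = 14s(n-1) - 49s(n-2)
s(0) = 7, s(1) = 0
Characteristic equation: x² - 14x + 49 = 0, which is (x - (7))².
Repeated root r = 7.
General solution: s(n) = (A + Bn)·(7)^n.
From s(0) = 7: A = 7.
From s(1) = 0: (A + B)·(7) = 0 ⇒ B = -7.
So s(n) = \left(7 - 7 n\right) \cdot (7)^n.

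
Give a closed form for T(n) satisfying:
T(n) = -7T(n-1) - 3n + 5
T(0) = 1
First-order linear with linear forcing.
Homogeneous solution: T_h(n) = A·(-7)^n.
Try particular T_p(n) = pn + q. Substituting:
  pn + q = -7(p(n-1) + q) - 3n + 5.
Matching the n-coefficient: p = -7p - 3 ⇒ p = - \frac{3}{8}.
Matching constants: q = 7p - 7q + 5 ⇒ q = \frac{19}{64}.
General: T(n) = A·(-7)^n - \frac{3 n}{8} + \frac{19}{64}.
Apply T(0) = 1: A + \frac{19}{64} = 1 ⇒ A = \frac{45}{64}.
So T(n) = \frac{45 \left(-7\right)^{n}}{64} - \frac{3 n}{8} + \frac{19}{64}.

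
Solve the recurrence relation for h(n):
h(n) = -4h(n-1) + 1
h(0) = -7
First-order linear non-homogeneous.
Homogeneous solution: h_h(n) = A·(-4)^n.
Try constant particular solution h_p = K: K = -4K + 1 ⇒ K = \frac{1}{5}.
General: h(n) = A·(-4)^n + \frac{1}{5}.
Apply h(0) = -7: A + \frac{1}{5} = -7 ⇒ A = - \frac{36}{5}.
So h(n) = \frac{1}{5} - \frac{36 \left(-4\right)^{n}}{5}.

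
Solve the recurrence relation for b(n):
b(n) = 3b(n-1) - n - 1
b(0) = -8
First-order linear with linear forcing.
Homogeneous solution: b_h(n) = A·(3)^n.
Try particular b_p(n) = pn + q. Substituting:
  pn + q = 3(p(n-1) + q) - n - 1.
Matching the n-coefficient: p = 3p - 1 ⇒ p = \frac{1}{2}.
Matching constants: q = -3p + 3q - 1 ⇒ q = \frac{5}{4}.
General: b(n) = A·(3)^n + \frac{n}{2} + \frac{5}{4}.
Apply b(0) = -8: A + \frac{5}{4} = -8 ⇒ A = - \frac{37}{4}.
So b(n) = - \frac{37 \cdot 3^{n}}{4} + \frac{n}{2} + \frac{5}{4}.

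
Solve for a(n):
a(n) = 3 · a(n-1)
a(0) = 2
Pure geometric recurrence with ratio 3.
By induction a(n) = a(0) · (3)^n = 2 \cdot 3^{n}.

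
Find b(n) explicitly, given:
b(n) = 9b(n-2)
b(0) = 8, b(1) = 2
Characteristic equation: x² - 9 = 0, which factors as (x - (-3))(x - (3)) = 0.
Roots r₁ = -3, r₂ = 3 (distinct).
General solution: b(n) = A·(-3)^n + B·(3)^n.
From b(0) = 8: A + B = 8.
From b(1) = 2: -3A + 3B = 2.
Solving: A = \frac{11}{3}, B = \frac{13}{3}.
So b(n) = \frac{11 \left(-3\right)^{n}}{3} + \frac{13 \cdot 3^{n}}{3}.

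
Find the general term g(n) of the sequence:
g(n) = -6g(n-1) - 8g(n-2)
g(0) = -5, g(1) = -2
Characteristic equation: x² + 6x + 8 = 0, which factors as (x - (-4))(x - (-2)) = 0.
Roots r₁ = -4, r₂ = -2 (distinct).
General solution: g(n) = A·(-4)^n + B·(-2)^n.
From g(0) = -5: A + B = -5.
From g(1) = -2: -4A - 2B = -2.
Solving: A = 6, B = -11.
So g(n) = - 11 \left(-2\right)^{n} + 6 \left(-4\right)^{n}.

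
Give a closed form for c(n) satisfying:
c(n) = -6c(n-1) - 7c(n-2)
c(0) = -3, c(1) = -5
Characteristic equation: x² + 6x + 7 = 0.
Discriminant Δ = (-6)² + 4·(-7) = 8.
Roots r₁,₂ = (-6 ± √8)/2, so r₁ = -3 + \sqrt{2}, r₂ = -3 - \sqrt{2}.
General solution: c(n) = A·r₁^n + B·r₂^n.
From the initial conditions, A + B = -3 and r₁A + r₂B = -5.
Since r₁ - r₂ = √8: A = (-5 - (-3)r₂)/√8 = - \frac{7 \sqrt{2}}{2} - \frac{3}{2}, and B = -3 - A = - \frac{3}{2} + \frac{7 \sqrt{2}}{2}.
So c(n) = \left(- \frac{7 \sqrt{2}}{2} - \frac{3}{2}\right)\left(-3 + \sqrt{2}\right)^n + \left(- \frac{3}{2} + \frac{7 \sqrt{2}}{2}\right)\left(-3 - \sqrt{2}\right)^n.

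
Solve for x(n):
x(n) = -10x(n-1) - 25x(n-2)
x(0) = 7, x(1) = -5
Characteristic equation: x² + 10x + 25 = 0, which is (x - (-5))².
Repeated root r = -5.
General solution: x(n) = (A + Bn)·(-5)^n.
From x(0) = 7: A = 7.
From x(1) = -5: (A + B)·(-5) = -5 ⇒ B = -6.
So x(n) = \left(7 - 6 n\right) \cdot (-5)^n.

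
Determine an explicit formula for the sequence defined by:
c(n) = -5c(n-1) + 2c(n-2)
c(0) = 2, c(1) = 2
Characteristic equation: x² + 5x - 2 = 0.
Discriminant Δ = (-5)² + 4·(2) = 33.
Roots r₁,₂ = (-5 ± √33)/2, so r₁ = - \frac{5}{2} + \frac{\sqrt{33}}{2}, r₂ = - \frac{\sqrt{33}}{2} - \frac{5}{2}.
General solution: c(n) = A·r₁^n + B·r₂^n.
From the initial conditions, A + B = 2 and r₁A + r₂B = 2.
Since r₁ - r₂ = √33: A = (2 - (2)r₂)/√33 = 1 + \frac{7 \sqrt{33}}{33}, and B = 2 - A = 1 - \frac{7 \sqrt{33}}{33}.
So c(n) = \left(1 + \frac{7 \sqrt{33}}{33}\right)\left(- \frac{5}{2} + \frac{\sqrt{33}}{2}\right)^n + \left(1 - \frac{7 \sqrt{33}}{33}\right)\left(- \frac{\sqrt{33}}{2} - \frac{5}{2}\right)^n.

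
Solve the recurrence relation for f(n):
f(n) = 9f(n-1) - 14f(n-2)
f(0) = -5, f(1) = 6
Characteristic equation: x² - 9x + 14 = 0, which factors as (x - (7))(x - (2)) = 0.
Roots r₁ = 7, r₂ = 2 (distinct).
General solution: f(n) = A·(7)^n + B·(2)^n.
From f(0) = -5: A + B = -5.
From f(1) = 6: 7A + 2B = 6.
Solving: A = \frac{16}{5}, B = - \frac{41}{5}.
So f(n) = - \frac{41 \cdot 2^{n}}{5} + \frac{16 \cdot 7^{n}}{5}.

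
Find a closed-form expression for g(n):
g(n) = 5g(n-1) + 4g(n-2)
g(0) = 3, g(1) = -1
Characteristic equation: x² - 5x - 4 = 0.
Discriminant Δ = (5)² + 4·(4) = 41.
Roots r₁,₂ = (5 ± √41)/2, so r₁ = \frac{5}{2} + \frac{\sqrt{41}}{2}, r₂ = \frac{5}{2} - \frac{\sqrt{41}}{2}.
General solution: g(n) = A·r₁^n + B·r₂^n.
From the initial conditions, A + B = 3 and r₁A + r₂B = -1.
Since r₁ - r₂ = √41: A = (-1 - (3)r₂)/√41 = \frac{3}{2} - \frac{17 \sqrt{41}}{82}, and B = 3 - A = \frac{17 \sqrt{41}}{82} + \frac{3}{2}.
So g(n) = \left(\frac{3}{2} - \frac{17 \sqrt{41}}{82}\right)\left(\frac{5}{2} + \frac{\sqrt{41}}{2}\right)^n + \left(\frac{17 \sqrt{41}}{82} + \frac{3}{2}\right)\left(\frac{5}{2} - \frac{\sqrt{41}}{2}\right)^n.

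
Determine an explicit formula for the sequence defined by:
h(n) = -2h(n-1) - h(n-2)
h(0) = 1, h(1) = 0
Characteristic equation: x² + 2x + 1 = 0, which is (x - (-1))².
Repeated root r = -1.
General solution: h(n) = (A + Bn)·(-1)^n.
From h(0) = 1: A = 1.
From h(1) = 0: (A + B)·(-1) = 0 ⇒ B = -1.
So h(n) = \left(1 - n\right) \cdot (-1)^n.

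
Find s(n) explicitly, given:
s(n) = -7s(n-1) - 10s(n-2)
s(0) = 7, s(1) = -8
Characteristic equation: x² + 7x + 10 = 0, which factors as (x - (-5))(x - (-2)) = 0.
Roots r₁ = -5, r₂ = -2 (distinct).
General solution: s(n) = A·(-5)^n + B·(-2)^n.
From s(0) = 7: A + B = 7.
From s(1) = -8: -5A - 2B = -8.
Solving: A = -2, B = 9.
So s(n) = 9 \left(-2\right)^{n} - 2 \left(-5\right)^{n}.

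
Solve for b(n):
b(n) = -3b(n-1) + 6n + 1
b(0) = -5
First-order linear with linear forcing.
Homogeneous solution: b_h(n) = A·(-3)^n.
Try particular b_p(n) = pn + q. Substituting:
  pn + q = -3(p(n-1) + q) + 6n + 1.
Matching the n-coefficient: p = -3p + 6 ⇒ p = \frac{3}{2}.
Matching constants: q = 3p - 3q + 1 ⇒ q = \frac{11}{8}.
General: b(n) = A·(-3)^n + \frac{3 n}{2} + \frac{11}{8}.
Apply b(0) = -5: A + \frac{11}{8} = -5 ⇒ A = - \frac{51}{8}.
So b(n) = - \frac{51 \left(-3\right)^{n}}{8} + \frac{3 n}{2} + \frac{11}{8}.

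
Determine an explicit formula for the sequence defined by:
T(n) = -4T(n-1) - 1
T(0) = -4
First-order linear non-homogeneous.
Homogeneous solution: T_h(n) = A·(-4)^n.
Try constant particular solution T_p = K: K = -4K - 1 ⇒ K = - \frac{1}{5}.
General: T(n) = A·(-4)^n - \frac{1}{5}.
Apply T(0) = -4: A - \frac{1}{5} = -4 ⇒ A = - \frac{19}{5}.
So T(n) = - \frac{19 \left(-4\right)^{n}}{5} - \frac{1}{5}.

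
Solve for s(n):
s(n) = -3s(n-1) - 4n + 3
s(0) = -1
First-order linear with linear forcing.
Homogeneous solution: s_h(n) = A·(-3)^n.
Try particular s_p(n) = pn + q. Substituting:
  pn + q = -3(p(n-1) + q) - 4n + 3.
Matching the n-coefficient: p = -3p - 4 ⇒ p = -1.
Matching constants: q = 3p - 3q + 3 ⇒ q = 0.
General: s(n) = A·(-3)^n - n + 0.
Apply s(0) = -1: A + 0 = -1 ⇒ A = -1.
So s(n) = - \left(-3\right)^{n} - n.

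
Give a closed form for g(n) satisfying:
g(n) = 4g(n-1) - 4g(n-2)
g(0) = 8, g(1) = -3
Characteristic equation: x² - 4x + 4 = 0, which is (x - (2))².
Repeated root r = 2.
General solution: g(n) = (A + Bn)·(2)^n.
From g(0) = 8: A = 8.
From g(1) = -3: (A + B)·(2) = -3 ⇒ B = - \frac{19}{2}.
So g(n) = \left(8 - \frac{19 n}{2}\right) \cdot (2)^n.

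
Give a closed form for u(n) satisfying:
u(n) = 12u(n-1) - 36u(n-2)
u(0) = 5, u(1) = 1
Characteristic equation: x² - 12x + 36 = 0, which is (x - (6))².
Repeated root r = 6.
General solution: u(n) = (A + Bn)·(6)^n.
From u(0) = 5: A = 5.
From u(1) = 1: (A + B)·(6) = 1 ⇒ B = - \frac{29}{6}.
So u(n) = \left(5 - \frac{29 n}{6}\right) \cdot (6)^n.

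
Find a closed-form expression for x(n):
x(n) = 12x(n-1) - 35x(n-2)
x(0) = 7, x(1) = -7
Characteristic equation: x² - 12x + 35 = 0, which factors as (x - (5))(x - (7)) = 0.
Roots r₁ = 5, r₂ = 7 (distinct).
General solution: x(n) = A·(5)^n + B·(7)^n.
From x(0) = 7: A + B = 7.
From x(1) = -7: 5A + 7B = -7.
Solving: A = 28, B = -21.
So x(n) = 28 \cdot 5^{n} - 21 \cdot 7^{n}.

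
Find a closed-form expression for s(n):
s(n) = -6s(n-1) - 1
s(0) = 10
First-order linear non-homogeneous.
Homogeneous solution: s_h(n) = A·(-6)^n.
Try constant particular solution s_p = K: K = -6K - 1 ⇒ K = - \frac{1}{7}.
General: s(n) = A·(-6)^n - \frac{1}{7}.
Apply s(0) = 10: A - \frac{1}{7} = 10 ⇒ A = \frac{71}{7}.
So s(n) = \frac{71 \left(-6\right)^{n}}{7} - \frac{1}{7}.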